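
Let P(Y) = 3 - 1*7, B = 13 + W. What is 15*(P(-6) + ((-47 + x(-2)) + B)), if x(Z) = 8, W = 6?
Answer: -360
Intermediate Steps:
B = 19 (B = 13 + 6 = 19)
P(Y) = -4 (P(Y) = 3 - 7 = -4)
15*(P(-6) + ((-47 + x(-2)) + B)) = 15*(-4 + ((-47 + 8) + 19)) = 15*(-4 + (-39 + 19)) = 15*(-4 - 20) = 15*(-24) = -360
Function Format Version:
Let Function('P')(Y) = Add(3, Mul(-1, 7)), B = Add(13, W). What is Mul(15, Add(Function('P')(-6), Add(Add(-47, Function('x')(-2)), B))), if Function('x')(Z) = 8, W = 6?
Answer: -360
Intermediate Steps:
B = 19 (B = Add(13, 6) = 19)
Function('P')(Y) = -4 (Function('P')(Y) = Add(3, -7) = -4)
Mul(15, Add(Function('P')(-6), Add(Add(-47, Function('x')(-2)), B))) = Mul(15, Add(-4, Add(Add(-47, 8), 19))) = Mul(15, Add(-4, Add(-39, 19))) = Mul(15, Add(-4, -20)) = Mul(15, -24) = -360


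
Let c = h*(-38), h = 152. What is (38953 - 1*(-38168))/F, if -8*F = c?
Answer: 4059/38 ≈ 106.82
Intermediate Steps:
c = -5776 (c = 152*(-38) = -5776)
F = 722 (F = -1/8*(-5776) = 722)
(38953 - 1*(-38168))/F = (38953 - 1*(-38168))/722 = (38953 + 38168)*(1/722) = 77121*(1/722) = 4059/38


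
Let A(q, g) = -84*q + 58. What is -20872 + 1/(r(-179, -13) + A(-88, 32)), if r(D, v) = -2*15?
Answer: -154870239/7420 ≈ -20872.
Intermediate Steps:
r(D, v) = -30
A(q, g) = 58 - 84*q
-20872 + 1/(r(-179, -13) + A(-88, 32)) = -20872 + 1/(-30 + (58 - 84*(-88))) = -20872 + 1/(-30 + (58 + 7392)) = -20872 + 1/(-30 + 7450) = -20872 + 1/7420 = -154870239/7420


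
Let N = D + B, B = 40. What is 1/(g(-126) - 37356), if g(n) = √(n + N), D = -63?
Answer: -37356/1395470885 - I*√149/1395470885 ≈ -2.6769e-5 - 8.7473e-9*I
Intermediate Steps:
N = -23 (N = -63 + 40 = -23)
g(n) = √(-23 + n) (g(n) = √(n - 23) = √(-23 + n))
1/(g(-126) - 37356) = 1/(√(-23 - 126) - 37356) = 1/(√(-149) - 37356) = 1/(I*√149 - 37356) = 1/(-37356 + I*√149)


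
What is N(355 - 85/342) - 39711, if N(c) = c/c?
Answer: -39710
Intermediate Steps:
N(c) = 1
N(355 - 85/342) - 39711 = 1 - 39711 = -39710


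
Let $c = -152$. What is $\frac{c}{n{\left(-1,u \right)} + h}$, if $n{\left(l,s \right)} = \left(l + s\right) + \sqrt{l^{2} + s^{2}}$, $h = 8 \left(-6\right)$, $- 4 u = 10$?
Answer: $\frac{7828}{2645} + \frac{76 \sqrt{29}}{2645} \approx 3.1143$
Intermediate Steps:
$u = - \frac{5}{2}$ ($u = \left(- \frac{1}{4}\right) 10 = - \frac{5}{2} \approx -2.5$)
$h = -48$
$n{\left(l,s \right)} = l + s + \sqrt{l^{2} + s^{2}}$
$\frac{c}{n{\left(-1,u \right)} + h} = - \frac{152}{\left(-1 - \frac{5}{2} + \sqrt{\left(-1\right)^{2} + \left(- \frac{5}{2}\right)^{2}}\right) - 48} = - \frac{152}{\left(-1 - \frac{5}{2} + \sqrt{1 + \frac{25}{4}}\right) - 48} = - \frac{152}{\left(-1 - \frac{5}{2} + \sqrt{\frac{29}{4}}\right) - 48} = - \frac{152}{\left(-1 - \frac{5}{2} + \frac{\sqrt{29}}{2}\right) - 48} = - \frac{152}{\left(- \frac{7}{2} + \frac{\sqrt{29}}{2}\right) - 48} = - \frac{152}{- \frac{103}{2} + \frac{\sqrt{29}}{2}}$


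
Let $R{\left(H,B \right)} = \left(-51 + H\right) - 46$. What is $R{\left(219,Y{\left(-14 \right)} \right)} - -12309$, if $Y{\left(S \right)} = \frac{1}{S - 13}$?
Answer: $12431$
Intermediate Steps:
$Y{\left(S \right)} = \frac{1}{-13 + S}$
$R{\left(H,B \right)} = -97 + H$
$R{\left(219,Y{\left(-14 \right)} \right)} - -12309 = \left(-97 + 219\right) - -12309 = 122 + 12309 = 12431$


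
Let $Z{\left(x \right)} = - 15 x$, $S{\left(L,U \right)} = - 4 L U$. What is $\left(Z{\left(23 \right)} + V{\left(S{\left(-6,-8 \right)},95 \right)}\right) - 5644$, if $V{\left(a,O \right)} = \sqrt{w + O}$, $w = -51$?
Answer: $-5989 + 2 \sqrt{11} \approx -5982.4$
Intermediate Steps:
$S{\left(L,U \right)} = - 4 L U$
$V{\left(a,O \right)} = \sqrt{-51 + O}$
$\left(Z{\left(23 \right)} + V{\left(S{\left(-6,-8 \right)},95 \right)}\right) - 5644 = \left(\left(-15\right) 23 + \sqrt{-51 + 95}\right) - 5644 = \left(-345 + \sqrt{44}\right) - 5644 = \left(-345 + 2 \sqrt{11}\right) - 5644 = -5989 + 2 \sqrt{11}$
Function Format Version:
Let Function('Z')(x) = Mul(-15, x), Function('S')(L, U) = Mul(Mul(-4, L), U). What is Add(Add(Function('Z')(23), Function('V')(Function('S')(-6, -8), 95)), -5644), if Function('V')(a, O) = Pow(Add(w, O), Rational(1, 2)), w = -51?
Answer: Add(-5989, Mul(2, Pow(11, Rational(1, 2)))) ≈ -5982.4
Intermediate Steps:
Function('S')(L, U) = Mul(-4, L, U)
Function('V')(a, O) = Pow(Add(-51, O), Rational(1, 2))
Add(Add(Function('Z')(23), Function('V')(Function('S')(-6, -8), 95)), -5644) = Add(Add(Mul(-15, 23), Pow(Add(-51, 95), Rational(1, 2))), -5644) = Add(Add(-345, Pow(44, Rational(1, 2))), -5644) = Add(Add(-345, Mul(2, Pow(11, Rational(1, 2)))), -5644) = Add(-5989, Mul(2, Pow(11, Rational(1, 2))))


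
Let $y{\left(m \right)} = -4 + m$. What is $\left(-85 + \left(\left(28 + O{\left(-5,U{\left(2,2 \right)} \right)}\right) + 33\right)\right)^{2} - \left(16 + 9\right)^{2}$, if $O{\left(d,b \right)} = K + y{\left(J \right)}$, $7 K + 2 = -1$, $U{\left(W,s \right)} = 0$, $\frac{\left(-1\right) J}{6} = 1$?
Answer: $\frac{27456}{49} \approx 560.33$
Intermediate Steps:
$J = -6$ ($J = \left(-6\right) 1 = -6$)
$K = - \frac{3}{7}$ ($K = - \frac{2}{7} + \frac{1}{7} \left(-1\right) = - \frac{2}{7} - \frac{1}{7} = - \frac{3}{7} \approx -0.42857$)
$O{\left(d,b \right)} = - \frac{73}{7}$ ($O{\left(d,b \right)} = - \frac{3}{7} - 10 = - \frac{73}{7}$)
$\left(-85 + \left(\left(28 + O{\left(-5,U{\left(2,2 \right)} \right)}\right) + 33\right)\right)^{2} - \left(16 + 9\right)^{2} = \left(-85 + \left(\left(28 - \frac{73}{7}\right) + 33\right)\right)^{2} - \left(16 + 9\right)^{2} = \left(-85 + \left(\frac{123}{7} + 33\right)\right)^{2} - 25^{2} = \left(-85 + \frac{354}{7}\right)^{2} - 625 = \left(- \frac{241}{7}\right)^{2} - 625 = \frac{58081}{49} - 625 = \frac{27456}{49}$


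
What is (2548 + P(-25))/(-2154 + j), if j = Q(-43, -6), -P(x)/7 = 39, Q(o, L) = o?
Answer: -175/169 ≈ -1.0355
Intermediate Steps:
P(x) = -273 (P(x) = -7*39 = -273)
j = -43
(2548 + P(-25))/(-2154 + j) = (2548 - 273)/(-2154 - 43) = 2275/(-2197) = 2275*(-1/2197) = -175/169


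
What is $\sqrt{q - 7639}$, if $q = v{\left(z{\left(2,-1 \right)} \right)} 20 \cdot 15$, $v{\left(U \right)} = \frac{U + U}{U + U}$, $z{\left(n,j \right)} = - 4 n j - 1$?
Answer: $i \sqrt{7339} \approx 85.668 i$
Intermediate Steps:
$z{\left(n,j \right)} = -1 - 4 j n$ ($z{\left(n,j \right)} = - 4 j n - 1 = -1 - 4 j n$)
$v{\left(U \right)} = 1$ ($v{\left(U \right)} = \frac{2 U}{2 U} = 2 U \frac{1}{2 U} = 1$)
$q = 300$ ($q = 1 \cdot 20 \cdot 15 = 20 \cdot 15 = 300$)
$\sqrt{q - 7639} = \sqrt{300 - 7639} = \sqrt{-7339} = i \sqrt{7339}$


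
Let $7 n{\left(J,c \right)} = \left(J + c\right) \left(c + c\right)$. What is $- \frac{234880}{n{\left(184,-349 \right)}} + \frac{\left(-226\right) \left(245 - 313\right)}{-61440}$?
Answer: $- \frac{142759893}{9827840} \approx -14.526$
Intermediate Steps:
$n{\left(J,c \right)} = \frac{2 c \left(J + c\right)}{7}$ ($n{\left(J,c \right)} = \frac{\left(J + c\right) \left(c + c\right)}{7} = \frac{\left(J + c\right) 2 c}{7} = \frac{2 c \left(J + c\right)}{7}$)
$- \frac{234880}{n{\left(184,-349 \right)}} + \frac{\left(-226\right) \left(245 - 313\right)}{-61440} = - \frac{234880}{\frac{2}{7} \left(-349\right) \left(184 - 349\right)} + \frac{\left(-226\right) \left(245 - 313\right)}{-61440} = - \frac{234880}{\frac{2}{7} \left(-349\right) \left(-165\right)} + \left(-226\right) \left(-68\right) \left(- \frac{1}{61440}\right) = - \frac{234880}{\frac{115170}{7}} + 15368 \left(- \frac{1}{61440}\right) = \left(-234880\right) \frac{7}{115170} - \frac{1921}{7680} = - \frac{164416}{11517} - \frac{1921}{7680} = - \frac{142759893}{9827840}$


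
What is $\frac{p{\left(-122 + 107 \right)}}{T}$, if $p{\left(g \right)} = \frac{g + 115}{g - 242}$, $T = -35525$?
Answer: $\frac{4}{365197} \approx 1.0953 \cdot 10^{-5}$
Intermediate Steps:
$p{\left(g \right)} = \frac{115 + g}{-242 + g}$
$\frac{p{\left(-122 + 107 \right)}}{T} = \frac{\frac{1}{-242 + \left(-122 + 107\right)} \left(115 + \left(-122 + 107\right)\right)}{-35525} = \frac{115 - 15}{-242 - 15} \left(- \frac{1}{35525}\right) = \frac{1}{-257} \cdot 100 \left(- \frac{1}{35525}\right) = \left(- \frac{1}{257}\right) 100 \left(- \frac{1}{35525}\right) = \left(- \frac{100}{257}\right) \left(- \frac{1}{35525}\right) = \frac{4}{365197}$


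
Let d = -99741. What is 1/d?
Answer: -1/99741 ≈ -1.0026e-5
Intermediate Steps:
1/d = 1/(-99741) = -1/99741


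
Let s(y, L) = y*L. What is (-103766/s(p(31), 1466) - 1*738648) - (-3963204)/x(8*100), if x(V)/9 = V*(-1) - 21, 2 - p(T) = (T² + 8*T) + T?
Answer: -550706896697313/745019734 ≈ -7.3918e+5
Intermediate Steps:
p(T) = 2 - T² - 9*T (p(T) = 2 - ((T² + 8*T) + T) = 2 - (T² + 9*T) = 2 + (-T² - 9*T) = 2 - T² - 9*T)
x(V) = -189 - 9*V (x(V) = 9*(V*(-1) - 21) = 9*(-V - 21) = 9*(-21 - V) = -189 - 9*V)
s(y, L) = L*y
(-103766/s(p(31), 1466) - 1*738648) - (-3963204)/x(8*100) = (-103766*1/(1466*(2 - 1*31² - 9*31)) - 1*738648) - (-3963204)/(-189 - 72*100) = (-103766*1/(1466*(2 - 1*961 - 279)) - 738648) - (-3963204)/(-189 - 9*800) = (-103766*1/(1466*(2 - 961 - 279)) - 738648) - (-3963204)/(-189 - 7200) = (-103766/(1466*(-1238)) - 738648) - (-3963204)/(-7389) = (-103766/(-1814908) - 738648) - (-3963204)*(-1)/7389 = (-103766*(-1/1814908) - 738648) - 1*440356/821 = (51883/907454 - 738648) - 440356/821 = -670289030309/907454 - 440356/821 = -550706896697313/745019734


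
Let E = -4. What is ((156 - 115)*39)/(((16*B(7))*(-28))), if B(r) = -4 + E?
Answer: 1599/3584 ≈ 0.44615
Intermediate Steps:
B(r) = -8 (B(r) = -4 - 4 = -8)
((156 - 115)*39)/(((16*B(7))*(-28))) = ((156 - 115)*39)/(((16*(-8))*(-28))) = (41*39)/((-128*(-28))) = 1599/3584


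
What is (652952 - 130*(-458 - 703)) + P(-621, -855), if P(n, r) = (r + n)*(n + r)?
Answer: 2982458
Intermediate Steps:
P(n, r) = (n + r)² (P(n, r) = (n + r)*(n + r) = (n + r)²)
(652952 - 130*(-458 - 703)) + P(-621, -855) = (652952 - 130*(-458 - 703)) + (-621 - 855)² = (652952 - 130*(-1161)) + (-1476)² = (652952 + 150930) + 2178576 = 803882 + 2178576 = 2982458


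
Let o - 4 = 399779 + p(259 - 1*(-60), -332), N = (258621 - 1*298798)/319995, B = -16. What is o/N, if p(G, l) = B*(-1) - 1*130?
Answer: -127892081655/40177 ≈ -3.1832e+6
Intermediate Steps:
p(G, l) = -114 (p(G, l) = -16*(-1) - 1*130 = 16 - 130 = -114)
N = -40177/319995 (N = (258621 - 298798)*(1/319995) = -40177*1/319995 = -40177/319995 ≈ -0.12556)
o = 399669 (o = 4 + (399779 - 114) = 4 + 399665 = 399669)
o/N = 399669/(-40177/319995) = 399669*(-319995/40177) = -127892081655/40177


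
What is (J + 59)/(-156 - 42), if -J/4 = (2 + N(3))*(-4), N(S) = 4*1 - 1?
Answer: -139/198 ≈ -0.70202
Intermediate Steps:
N(S) = 3 (N(S) = 4 - 1 = 3)
J = 80 (J = -4*(2 + 3)*(-4) = -20*(-4) = -4*(-20) = 80)
(J + 59)/(-156 - 42) = (80 + 59)/(-156 - 42) = 139/(-198) = 139*(-1/198) = -139/198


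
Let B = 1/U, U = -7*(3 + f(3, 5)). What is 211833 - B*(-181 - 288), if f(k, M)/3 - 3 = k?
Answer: 4448426/21 ≈ 2.1183e+5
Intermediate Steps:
f(k, M) = 9 + 3*k
U = -147 (U = -7*(3 + (9 + 3*3)) = -7*(3 + (9 + 9)) = -7*(3 + 18) = -7*21 = -147)
B = -1/147 (B = 1/(-147) = -1/147 ≈ -0.0068027)
211833 - B*(-181 - 288) = 211833 - (-1)*(-181 - 288)/147 = 211833 - (-1)*(-469)/147 = 211833 - 1*67/21 = 211833 - 67/21 = 4448426/21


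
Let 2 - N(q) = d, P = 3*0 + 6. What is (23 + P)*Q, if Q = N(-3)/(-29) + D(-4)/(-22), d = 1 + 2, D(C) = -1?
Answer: 51/22 ≈ 2.3182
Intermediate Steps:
P = 6 (P = 0 + 6 = 6)
d = 3
N(q) = -1 (N(q) = 2 - 1*3 = 2 - 3 = -1)
Q = 51/638 (Q = -1/(-29) - 1/(-22) = -1*(-1/29) - 1*(-1/22) = 1/29 + 1/22 = 51/638 ≈ 0.079937)
(23 + P)*Q = (23 + 6)*(51/638) = 29*(51/638) = 51/22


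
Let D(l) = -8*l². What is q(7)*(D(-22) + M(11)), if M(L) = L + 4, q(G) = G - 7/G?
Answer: -23142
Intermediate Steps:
M(L) = 4 + L
q(7)*(D(-22) + M(11)) = (7 - 7/7)*(-8*(-22)² + (4 + 11)) = (7 - 7*⅐)*(-8*484 + 15) = (7 - 1)*(-3872 + 15) = 6*(-3857) = -23142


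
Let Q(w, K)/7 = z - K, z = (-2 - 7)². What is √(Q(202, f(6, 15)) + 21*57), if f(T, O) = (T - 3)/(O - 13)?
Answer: √7014/2 ≈ 41.875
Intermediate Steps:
f(T, O) = (-3 + T)/(-13 + O)
z = 81 (z = (-9)² = 81)
Q(w, K) = 567 - 7*K (Q(w, K) = 7*(81 - K) = 567 - 7*K)
√(Q(202, f(6, 15)) + 21*57) = √((567 - 7*(-3 + 6)/(-13 + 15)) + 21*57) = √((567 - 7*3/2) + 1197) = √((567 - 21/2) + 1197) = √(1113/2 + 1197) = √(3507/2) = √7014/2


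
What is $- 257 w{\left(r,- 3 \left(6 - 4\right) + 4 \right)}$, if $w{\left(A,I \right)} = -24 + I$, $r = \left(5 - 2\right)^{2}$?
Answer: $6682$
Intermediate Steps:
$r = 9$ ($r = 3^{2} = 9$)
$- 257 w{\left(r,- 3 \left(6 - 4\right) + 4 \right)} = - 257 \left(-24 + \left(- 3 \left(6 - 4\right) + 4\right)\right) = - 257 \left(-24 + \left(\left(-3\right) 2 + 4\right)\right) = - 257 \left(-24 + \left(-6 + 4\right)\right) = - 257 \left(-24 - 2\right) = \left(-257\right) \left(-26\right) = 6682$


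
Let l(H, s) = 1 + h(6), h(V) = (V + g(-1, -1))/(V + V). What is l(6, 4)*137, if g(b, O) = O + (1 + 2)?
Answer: 685/3 ≈ 228.33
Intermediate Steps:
g(b, O) = 3 + O (g(b, O) = O + 3 = 3 + O)
h(V) = (2 + V)/(2*V) (h(V) = (V + (3 - 1))/(V + V) = (V + 2)/((2*V)) = (2 + V)*(1/(2*V)) = (2 + V)/(2*V))
l(H, s) = 5/3 (l(H, s) = 1 + (½)*(2 + 6)/6 = 1 + (½)*(⅙)*8 = 1 + ⅔ = 5/3)
l(6, 4)*137 = (5/3)*137 = 685/3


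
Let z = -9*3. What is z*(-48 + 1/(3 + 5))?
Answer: 10341/8 ≈ 1292.6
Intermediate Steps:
z = -27
z*(-48 + 1/(3 + 5)) = -27*(-48 + 1/(3 + 5)) = -27*(-48 + 1/8) = -27*(-383/8) = 10341/8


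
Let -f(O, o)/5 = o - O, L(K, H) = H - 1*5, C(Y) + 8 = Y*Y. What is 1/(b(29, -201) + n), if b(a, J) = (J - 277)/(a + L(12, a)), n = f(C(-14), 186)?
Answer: 53/52 ≈ 1.0192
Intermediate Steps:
C(Y) = -8 + Y² (C(Y) = -8 + Y*Y = -8 + Y²)
L(K, H) = -5 + H (L(K, H) = H - 5 = -5 + H)
f(O, o) = -5*o + 5*O (f(O, o) = -5*(o - O) = -5*o + 5*O)
n = 10 (n = -5*186 + 5*(-8 + (-14)²) = -930 + 5*(-8 + 196) = -930 + 5*188 = -930 + 940 = 10)
b(a, J) = (-277 + J)/(-5 + 2*a) (b(a, J) = (J - 277)/(a + (-5 + a)) = (-277 + J)/(-5 + 2*a))
1/(b(29, -201) + n) = 1/((-277 - 201)/(-5 + 2*29) + 10) = 1/(-478/(-5 + 58) + 10) = 1/(-478/53 + 10) = 1/(52/53) = 53/52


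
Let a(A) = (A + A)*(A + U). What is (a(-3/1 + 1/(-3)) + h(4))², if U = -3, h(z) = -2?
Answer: 131044/81 ≈ 1617.8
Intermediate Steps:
a(A) = 2*A*(-3 + A) (a(A) = (A + A)*(A - 3) = (2*A)*(-3 + A) = 2*A*(-3 + A))
(a(-3/1 + 1/(-3)) + h(4))² = (2*(-3/1 + 1/(-3))*(-3 + (-3/1 + 1/(-3))) - 2)² = (2*(-3*1 + 1*(-⅓))*(-3 + (-3*1 + 1*(-⅓))) - 2)² = (2*(-3 - ⅓)*(-3 + (-3 - ⅓)) - 2)² = (2*(-10/3)*(-3 - 10/3) - 2)² = (2*(-10/3)*(-19/3) - 2)² = (380/9 - 2)² = (362/9)² = 131044/81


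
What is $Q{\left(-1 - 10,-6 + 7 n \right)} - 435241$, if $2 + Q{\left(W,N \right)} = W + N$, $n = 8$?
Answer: $-435204$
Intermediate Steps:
$Q{\left(W,N \right)} = -2 + N + W$ ($Q{\left(W,N \right)} = -2 + \left(W + N\right) = -2 + \left(N + W\right) = -2 + N + W$)
$Q{\left(-1 - 10,-6 + 7 n \right)} - 435241 = \left(-2 + \left(-6 + 7 \cdot 8\right) - 11\right) - 435241 = \left(-2 + \left(-6 + 56\right) - 11\right) - 435241 = \left(-2 + 50 - 11\right) - 435241 = 37 - 435241 = -435204$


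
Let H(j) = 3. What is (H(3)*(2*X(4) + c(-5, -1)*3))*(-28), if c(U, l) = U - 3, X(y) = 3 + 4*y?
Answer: -1176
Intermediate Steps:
c(U, l) = -3 + U
(H(3)*(2*X(4) + c(-5, -1)*3))*(-28) = (3*(2*(3 + 4*4) + (-3 - 5)*3))*(-28) = (3*(2*(3 + 16) - 8*3))*(-28) = (3*(2*19 - 24))*(-28) = (3*(38 - 24))*(-28) = (3*14)*(-28) = 42*(-28) = -1176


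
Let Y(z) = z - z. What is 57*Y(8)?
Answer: 0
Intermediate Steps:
Y(z) = 0
57*Y(8) = 57*0 = 0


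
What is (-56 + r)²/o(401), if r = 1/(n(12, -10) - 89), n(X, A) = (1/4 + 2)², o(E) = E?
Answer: 5658650176/723263249 ≈ 7.8238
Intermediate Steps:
n(X, A) = 81/16 (n(X, A) = (¼ + 2)² = (9/4)² = 81/16)
r = -16/1343 (r = 1/(81/16 - 89) = 1/(-1343/16) = -16/1343 ≈ -0.011914)
(-56 + r)²/o(401) = (-56 - 16/1343)²/401 = (-75224/1343)²*(1/401) = (5658650176/1803649)*(1/401) = 5658650176/723263249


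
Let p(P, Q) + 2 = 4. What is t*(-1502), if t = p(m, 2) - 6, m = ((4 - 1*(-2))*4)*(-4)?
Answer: 6008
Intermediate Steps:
m = -96 (m = ((4 + 2)*4)*(-4) = (6*4)*(-4) = 24*(-4) = -96)
p(P, Q) = 2 (p(P, Q) = -2 + 4 = 2)
t = -4 (t = 2 - 6 = -4)
t*(-1502) = -4*(-1502) = 6008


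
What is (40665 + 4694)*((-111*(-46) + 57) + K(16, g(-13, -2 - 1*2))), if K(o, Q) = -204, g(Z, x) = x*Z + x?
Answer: 224935281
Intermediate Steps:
g(Z, x) = x + Z*x (g(Z, x) = Z*x + x = x + Z*x)
(40665 + 4694)*((-111*(-46) + 57) + K(16, g(-13, -2 - 1*2))) = (40665 + 4694)*((-111*(-46) + 57) - 204) = 45359*((5106 + 57) - 204) = 45359*(5163 - 204) = 45359*4959 = 224935281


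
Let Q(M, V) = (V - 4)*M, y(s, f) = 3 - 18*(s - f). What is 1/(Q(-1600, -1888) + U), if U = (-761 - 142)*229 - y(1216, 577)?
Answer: 1/2831912 ≈ 3.5312e-7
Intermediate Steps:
y(s, f) = 3 - 18*s + 18*f (y(s, f) = 3 + (-18*s + 18*f) = 3 - 18*s + 18*f)
Q(M, V) = M*(-4 + V) (Q(M, V) = (-4 + V)*M = M*(-4 + V))
U = -195288 (U = (-761 - 142)*229 - (3 - 18*1216 + 18*577) = -903*229 - (3 - 21888 + 10386) = -206787 - 1*(-11499) = -206787 + 11499 = -195288)
1/(Q(-1600, -1888) + U) = 1/(-1600*(-4 - 1888) - 195288) = 1/(-1600*(-1892) - 195288) = 1/(3027200 - 195288) = 1/2831912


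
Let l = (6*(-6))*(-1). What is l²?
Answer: 1296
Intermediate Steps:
l = 36 (l = -36*(-1) = 36)
l² = 36² = 1296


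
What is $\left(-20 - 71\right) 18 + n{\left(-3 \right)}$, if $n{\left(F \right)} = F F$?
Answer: $-1629$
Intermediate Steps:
$n{\left(F \right)} = F^{2}$
$\left(-20 - 71\right) 18 + n{\left(-3 \right)} = \left(-20 - 71\right) 18 + \left(-3\right)^{2} = \left(-91\right) 18 + 9 = -1638 + 9 = -1629$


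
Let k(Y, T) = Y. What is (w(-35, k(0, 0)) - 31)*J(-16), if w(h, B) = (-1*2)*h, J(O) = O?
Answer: -624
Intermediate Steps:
w(h, B) = -2*h
(w(-35, k(0, 0)) - 31)*J(-16) = (-2*(-35) - 31)*(-16) = (70 - 31)*(-16) = 39*(-16) = -624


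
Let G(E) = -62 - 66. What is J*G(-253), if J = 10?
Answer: -1280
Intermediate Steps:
G(E) = -128
J*G(-253) = 10*(-128) = -1280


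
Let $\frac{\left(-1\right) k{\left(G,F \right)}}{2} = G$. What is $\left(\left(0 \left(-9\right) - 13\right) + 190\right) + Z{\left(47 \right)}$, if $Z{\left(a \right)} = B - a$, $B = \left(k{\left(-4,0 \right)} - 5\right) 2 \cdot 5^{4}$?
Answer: $3880$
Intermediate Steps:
$k{\left(G,F \right)} = - 2 G$
$B = 3750$ ($B = \left(\left(-2\right) \left(-4\right) - 5\right) 2 \cdot 5^{4} = \left(8 - 5\right) 2 \cdot 625 = 3 \cdot 1250 = 3750$)
$Z{\left(a \right)} = 3750 - a$
$\left(\left(0 \left(-9\right) - 13\right) + 190\right) + Z{\left(47 \right)} = \left(\left(0 \left(-9\right) - 13\right) + 190\right) + \left(3750 - 47\right) = \left(\left(0 - 13\right) + 190\right) + \left(3750 - 47\right) = \left(-13 + 190\right) + 3703 = 177 + 3703 = 3880$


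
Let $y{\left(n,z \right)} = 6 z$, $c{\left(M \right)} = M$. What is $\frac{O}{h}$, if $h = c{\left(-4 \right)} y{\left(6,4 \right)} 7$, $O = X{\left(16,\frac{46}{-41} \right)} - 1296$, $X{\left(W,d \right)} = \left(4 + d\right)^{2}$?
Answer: $\frac{77309}{40344} \approx 1.9162$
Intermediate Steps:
$O = - \frac{2164652}{1681}$ ($O = \left(4 + \frac{46}{-41}\right)^{2} - 1296 = \left(4 + 46 \left(- \frac{1}{41}\right)\right)^{2} - 1296 = \left(4 - \frac{46}{41}\right)^{2} - 1296 = \left(\frac{118}{41}\right)^{2} - 1296 = \frac{13924}{1681} - 1296 = - \frac{2164652}{1681} \approx -1287.7$)
$h = -672$ ($h = - 4 \cdot 6 \cdot 4 \cdot 7 = \left(-4\right) 24 \cdot 7 = \left(-96\right) 7 = -672$)
$\frac{O}{h} = - \frac{2164652}{1681 \left(-672\right)} = \left(- \frac{2164652}{1681}\right) \left(- \frac{1}{672}\right) = \frac{77309}{40344}$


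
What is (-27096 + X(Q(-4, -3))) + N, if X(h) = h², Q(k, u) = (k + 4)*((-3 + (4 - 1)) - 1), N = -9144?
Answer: -36240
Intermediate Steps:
Q(k, u) = -4 - k (Q(k, u) = (4 + k)*((-3 + 3) - 1) = (4 + k)*(0 - 1) = (4 + k)*(-1) = -4 - k)
(-27096 + X(Q(-4, -3))) + N = (-27096 + (-4 - 1*(-4))²) - 9144 = (-27096 + (-4 + 4)²) - 9144 = (-27096 + 0²) - 9144 = (-27096 + 0) - 9144 = -27096 - 9144 = -36240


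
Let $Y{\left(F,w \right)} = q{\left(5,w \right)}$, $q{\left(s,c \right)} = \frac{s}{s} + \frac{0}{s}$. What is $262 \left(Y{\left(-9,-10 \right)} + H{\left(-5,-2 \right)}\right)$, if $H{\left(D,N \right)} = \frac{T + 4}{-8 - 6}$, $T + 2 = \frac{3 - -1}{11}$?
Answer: $\frac{16768}{77} \approx 217.77$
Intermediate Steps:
$q{\left(s,c \right)} = 1$ ($q{\left(s,c \right)} = 1 + 0 = 1$)
$T = - \frac{18}{11}$ ($T = -2 + \frac{3 - -1}{11} = -2 + \left(3 + 1\right) \frac{1}{11} = -2 + 4 \cdot \frac{1}{11} = -2 + \frac{4}{11} = - \frac{18}{11} \approx -1.6364$)
$Y{\left(F,w \right)} = 1$
$H{\left(D,N \right)} = - \frac{13}{77}$ ($H{\left(D,N \right)} = \frac{- \frac{18}{11} + 4}{-8 - 6} = \frac{26}{11 \left(-14\right)} = \frac{26}{11} \left(- \frac{1}{14}\right) = - \frac{13}{77}$)
$262 \left(Y{\left(-9,-10 \right)} + H{\left(-5,-2 \right)}\right) = 262 \left(1 - \frac{13}{77}\right) = 262 \cdot \frac{64}{77} = \frac{16768}{77}$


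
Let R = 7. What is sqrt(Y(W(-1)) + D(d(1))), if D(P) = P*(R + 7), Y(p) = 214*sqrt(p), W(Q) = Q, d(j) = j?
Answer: sqrt(14 + 214*I) ≈ 10.688 + 10.011*I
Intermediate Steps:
D(P) = 14*P (D(P) = P*(7 + 7) = P*14 = 14*P)
sqrt(Y(W(-1)) + D(d(1))) = sqrt(214*sqrt(-1) + 14*1) = sqrt(214*I + 14) = sqrt(14 + 214*I)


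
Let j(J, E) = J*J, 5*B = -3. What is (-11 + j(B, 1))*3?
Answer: -798/25 ≈ -31.920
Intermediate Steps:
B = -⅗ (B = (⅕)*(-3) = -⅗ ≈ -0.60000)
j(J, E) = J²
(-11 + j(B, 1))*3 = (-11 + (-⅗)²)*3 = (-11 + 9/25)*3 = -266/25*3 = -798/25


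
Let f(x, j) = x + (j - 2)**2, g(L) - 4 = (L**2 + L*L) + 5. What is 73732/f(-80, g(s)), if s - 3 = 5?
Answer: 73732/18145 ≈ 4.0635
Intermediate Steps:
s = 8 (s = 3 + 5 = 8)
g(L) = 9 + 2*L**2 (g(L) = 4 + ((L**2 + L*L) + 5) = 4 + ((L**2 + L**2) + 5) = 4 + (2*L**2 + 5) = 4 + (5 + 2*L**2) = 9 + 2*L**2)
f(x, j) = x + (-2 + j)**2
73732/f(-80, g(s)) = 73732/(-80 + (-2 + (9 + 2*8**2))**2) = 73732/(-80 + (-2 + (9 + 2*64))**2) = 73732/(-80 + (-2 + (9 + 128))**2) = 73732/(-80 + (-2 + 137)**2) = 73732/(-80 + 135**2) = 73732/(-80 + 18225) = 73732/18145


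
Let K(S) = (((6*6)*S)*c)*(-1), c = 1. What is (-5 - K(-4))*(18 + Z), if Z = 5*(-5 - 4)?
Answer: 4023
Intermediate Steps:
K(S) = -36*S (K(S) = (((6*6)*S)*1)*(-1) = ((36*S)*1)*(-1) = (36*S)*(-1) = -36*S)
Z = -45 (Z = 5*(-9) = -45)
(-5 - K(-4))*(18 + Z) = (-5 - (-36)*(-4))*(18 - 45) = (-5 - 1*144)*(-27) = (-5 - 144)*(-27) = -149*(-27) = 4023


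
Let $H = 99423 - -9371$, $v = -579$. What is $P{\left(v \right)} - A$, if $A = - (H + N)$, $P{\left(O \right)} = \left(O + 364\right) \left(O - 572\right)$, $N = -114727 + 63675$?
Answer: $305207$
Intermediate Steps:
$H = 108794$ ($H = 99423 + 9371 = 108794$)
$N = -51052$
$P{\left(O \right)} = \left(-572 + O\right) \left(364 + O\right)$ ($P{\left(O \right)} = \left(364 + O\right) \left(-572 + O\right) = \left(-572 + O\right) \left(364 + O\right)$)
$A = -57742$ ($A = - (108794 - 51052) = \left(-1\right) 57742 = -57742$)
$P{\left(v \right)} - A = \left(-208208 + \left(-579\right)^{2} - -120432\right) - -57742 = \left(-208208 + 335241 + 120432\right) + 57742 = 247465 + 57742 = 305207$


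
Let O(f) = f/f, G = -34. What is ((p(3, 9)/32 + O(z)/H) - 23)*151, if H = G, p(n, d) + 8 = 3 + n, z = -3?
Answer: -948431/272 ≈ -3486.9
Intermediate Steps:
O(f) = 1
p(n, d) = -5 + n (p(n, d) = -8 + (3 + n) = -5 + n)
H = -34
((p(3, 9)/32 + O(z)/H) - 23)*151 = (((-5 + 3)/32 + 1/(-34)) - 23)*151 = ((-2*1/32 + 1*(-1/34)) - 23)*151 = ((-1/16 - 1/34) - 23)*151 = (-25/272 - 23)*151 = -6281/272*151 = -948431/272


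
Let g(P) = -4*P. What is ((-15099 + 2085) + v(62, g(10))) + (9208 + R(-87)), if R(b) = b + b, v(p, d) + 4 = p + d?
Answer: -3962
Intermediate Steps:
v(p, d) = -4 + d + p (v(p, d) = -4 + (p + d) = -4 + (d + p) = -4 + d + p)
R(b) = 2*b
((-15099 + 2085) + v(62, g(10))) + (9208 + R(-87)) = ((-15099 + 2085) + (-4 - 4*10 + 62)) + (9208 + 2*(-87)) = (-13014 + (-4 - 40 + 62)) + (9208 - 174) = (-13014 + 18) + 9034 = -12996 + 9034 = -3962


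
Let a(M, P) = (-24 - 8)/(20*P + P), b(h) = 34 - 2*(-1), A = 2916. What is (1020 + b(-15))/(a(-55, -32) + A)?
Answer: 2016/5567 ≈ 0.36213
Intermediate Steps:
b(h) = 36 (b(h) = 34 - 1*(-2) = 34 + 2 = 36)
a(M, P) = -32/(21*P) (a(M, P) = -32*1/(21*P) = -32/(21*P))
(1020 + b(-15))/(a(-55, -32) + A) = (1020 + 36)/(-32/21/(-32) + 2916) = 1056/(-32/21*(-1/32) + 2916) = 1056/(1/21 + 2916) = 1056/(61237/21) = 1056*(21/61237) = 2016/5567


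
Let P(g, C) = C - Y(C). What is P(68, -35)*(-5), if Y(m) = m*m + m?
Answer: 6125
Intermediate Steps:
Y(m) = m + m² (Y(m) = m² + m = m + m²)
P(g, C) = C - C*(1 + C)
P(68, -35)*(-5) = -1*(-35)²*(-5) = -1*1225*(-5) = -1225*(-5) = 6125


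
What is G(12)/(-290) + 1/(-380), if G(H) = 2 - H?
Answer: 351/11020 ≈ 0.031851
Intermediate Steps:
G(12)/(-290) + 1/(-380) = (2 - 1*12)/(-290) + 1/(-380) = (2 - 12)*(-1/290) + 1*(-1/380) = -10*(-1/290) - 1/380 = 1/29 - 1/380 = 351/11020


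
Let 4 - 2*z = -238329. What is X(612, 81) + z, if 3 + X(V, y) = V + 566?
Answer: 240683/2 ≈ 1.2034e+5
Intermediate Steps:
X(V, y) = 563 + V (X(V, y) = -3 + (V + 566) = -3 + (566 + V) = 563 + V)
z = 238333/2 (z = 2 - 1/2*(-238329) = 2 + 238329/2 = 238333/2 ≈ 1.1917e+5)
X(612, 81) + z = (563 + 612) + 238333/2 = 1175 + 238333/2 = 240683/2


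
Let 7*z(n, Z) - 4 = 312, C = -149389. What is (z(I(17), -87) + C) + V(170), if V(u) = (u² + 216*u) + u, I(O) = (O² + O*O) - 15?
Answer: -584877/7 ≈ -83554.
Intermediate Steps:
I(O) = -15 + 2*O² (I(O) = (O² + O²) - 15 = 2*O² - 15 = -15 + 2*O²)
z(n, Z) = 316/7 (z(n, Z) = 4/7 + (⅐)*312 = 4/7 + 312/7 = 316/7)
V(u) = u² + 217*u
(z(I(17), -87) + C) + V(170) = (316/7 - 149389) + 170*(217 + 170) = -1045407/7 + 170*387 = -1045407/7 + 65790 = -584877/7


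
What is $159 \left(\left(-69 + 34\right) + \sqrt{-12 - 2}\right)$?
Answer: $-5565 + 159 i \sqrt{14} \approx -5565.0 + 594.92 i$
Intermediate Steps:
$159 \left(\left(-69 + 34\right) + \sqrt{-12 - 2}\right) = 159 \left(-35 + \sqrt{-14}\right) = 159 \left(-35 + i \sqrt{14}\right) = -5565 + 159 i \sqrt{14}$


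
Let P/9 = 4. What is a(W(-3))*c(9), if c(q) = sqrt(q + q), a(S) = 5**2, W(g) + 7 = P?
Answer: 75*sqrt(2) ≈ 106.07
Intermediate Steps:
P = 36 (P = 9*4 = 36)
W(g) = 29 (W(g) = -7 + 36 = 29)
a(S) = 25
c(q) = sqrt(2)*sqrt(q) (c(q) = sqrt(2*q) = sqrt(2)*sqrt(q))
a(W(-3))*c(9) = 25*(sqrt(2)*sqrt(9)) = 25*(sqrt(2)*3) = 25*(3*sqrt(2)) = 75*sqrt(2)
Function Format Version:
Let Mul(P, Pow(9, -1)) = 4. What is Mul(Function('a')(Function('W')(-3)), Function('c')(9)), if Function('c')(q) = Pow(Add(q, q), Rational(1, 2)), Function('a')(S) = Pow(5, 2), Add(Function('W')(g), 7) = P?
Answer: Mul(75, Pow(2, Rational(1, 2))) ≈ 106.07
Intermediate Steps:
P = 36 (P = Mul(9, 4) = 36)
Function('W')(g) = 29 (Function('W')(g) = Add(-7, 36) = 29)
Function('a')(S) = 25
Function('c')(q) = Mul(Pow(2, Rational(1, 2)), Pow(q, Rational(1, 2))) (Function('c')(q) = Pow(Mul(2, q), Rational(1, 2)) = Mul(Pow(2, Rational(1, 2)), Pow(q, Rational(1, 2))))
Mul(Function('a')(Function('W')(-3)), Function('c')(9)) = Mul(25, Mul(Pow(2, Rational(1, 2)), Pow(9, Rational(1, 2)))) = Mul(25, Mul(Pow(2, Rational(1, 2)), 3)) = Mul(25, Mul(3, Pow(2, Rational(1, 2)))) = Mul(75, Pow(2, Rational(1, 2)))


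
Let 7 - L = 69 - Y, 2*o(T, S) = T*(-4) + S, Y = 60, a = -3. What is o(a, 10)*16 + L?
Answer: 174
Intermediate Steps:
o(T, S) = S/2 - 2*T (o(T, S) = (T*(-4) + S)/2 = (-4*T + S)/2 = (S - 4*T)/2 = S/2 - 2*T)
L = -2 (L = 7 - (69 - 1*60) = 7 - (69 - 60) = 7 - 1*9 = 7 - 9 = -2)
o(a, 10)*16 + L = ((½)*10 - 2*(-3))*16 - 2 = (5 + 6)*16 - 2 = 11*16 - 2 = 176 - 2 = 174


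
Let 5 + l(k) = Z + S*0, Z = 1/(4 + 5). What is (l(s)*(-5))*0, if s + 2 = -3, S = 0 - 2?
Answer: 0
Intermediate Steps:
S = -2
s = -5 (s = -2 - 3 = -5)
Z = ⅑ (Z = 1/9 = ⅑ ≈ 0.11111)
l(k) = -44/9 (l(k) = -5 + (⅑ - 2*0) = -5 + (⅑ + 0) = -5 + ⅑ = -44/9)
(l(s)*(-5))*0 = -44/9*(-5)*0 = (220/9)*0 = 0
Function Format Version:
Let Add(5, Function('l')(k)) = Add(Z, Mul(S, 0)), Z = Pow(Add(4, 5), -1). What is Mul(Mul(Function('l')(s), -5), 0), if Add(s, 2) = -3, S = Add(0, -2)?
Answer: 0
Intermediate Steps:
S = -2
s = -5 (s = Add(-2, -3) = -5)
Z = Rational(1, 9) (Z = Pow(9, -1) = Rational(1, 9) ≈ 0.11111)
Function('l')(k) = Rational(-44, 9) (Function('l')(k) = Add(-5, Add(Rational(1, 9), Mul(-2, 0))) = Add(-5, Add(Rational(1, 9), 0)) = Add(-5, Rational(1, 9)) = Rational(-44, 9))
Mul(Mul(Function('l')(s), -5), 0) = Mul(Mul(Rational(-44, 9), -5), 0) = Mul(Rational(220, 9), 0) = 0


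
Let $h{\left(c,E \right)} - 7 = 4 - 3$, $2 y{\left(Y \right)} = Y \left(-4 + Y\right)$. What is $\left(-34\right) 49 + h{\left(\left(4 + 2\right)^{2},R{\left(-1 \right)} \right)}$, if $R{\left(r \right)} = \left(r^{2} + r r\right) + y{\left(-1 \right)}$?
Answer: $-1658$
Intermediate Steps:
$y{\left(Y \right)} = \frac{Y \left(-4 + Y\right)}{2}$
$R{\left(r \right)} = \frac{5}{2} + 2 r^{2}$ ($R{\left(r \right)} = \left(r^{2} + r r\right) + \frac{1}{2} \left(-1\right) \left(-4 - 1\right) = \left(r^{2} + r^{2}\right) + \frac{1}{2} \left(-1\right) \left(-5\right) = 2 r^{2} + \frac{5}{2} = \frac{5}{2} + 2 r^{2}$)
$h{\left(c,E \right)} = 8$ ($h{\left(c,E \right)} = 7 + \left(4 - 3\right) = 7 + 1 = 8$)
$\left(-34\right) 49 + h{\left(\left(4 + 2\right)^{2},R{\left(-1 \right)} \right)} = \left(-34\right) 49 + 8 = -1666 + 8 = -1658$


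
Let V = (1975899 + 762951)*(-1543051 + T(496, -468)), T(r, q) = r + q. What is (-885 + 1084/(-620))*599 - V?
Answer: 655046741920096/155 ≈ 4.2261e+12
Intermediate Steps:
T(r, q) = q + r
V = -4226108543550 (V = (1975899 + 762951)*(-1543051 + (-468 + 496)) = 2738850*(-1543051 + 28) = 2738850*(-1543023) = -4226108543550)
(-885 + 1084/(-620))*599 - V = (-885 + 1084/(-620))*599 - 1*(-4226108543550) = (-885 + 1084*(-1/620))*599 + 4226108543550 = (-885 - 271/155)*599 + 4226108543550 = -137446/155*599 + 4226108543550 = -82330154/155 + 4226108543550 = 655046741920096/155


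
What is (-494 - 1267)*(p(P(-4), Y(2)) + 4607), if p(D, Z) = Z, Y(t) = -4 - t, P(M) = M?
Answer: -8102361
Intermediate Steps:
(-494 - 1267)*(p(P(-4), Y(2)) + 4607) = (-494 - 1267)*((-4 - 1*2) + 4607) = -1761*((-4 - 2) + 4607) = -1761*(-6 + 4607) = -1761*4601 = -8102361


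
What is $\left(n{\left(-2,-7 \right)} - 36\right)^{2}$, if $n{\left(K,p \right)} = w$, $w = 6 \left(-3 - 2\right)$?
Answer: $4356$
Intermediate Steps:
$w = -30$ ($w = 6 \left(-5\right) = -30$)
$n{\left(K,p \right)} = -30$
$\left(n{\left(-2,-7 \right)} - 36\right)^{2} = \left(-30 - 36\right)^{2} = \left(-66\right)^{2} = 4356$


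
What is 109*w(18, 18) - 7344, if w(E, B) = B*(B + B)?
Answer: 63288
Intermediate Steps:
w(E, B) = 2*B² (w(E, B) = B*(2*B) = 2*B²)
109*w(18, 18) - 7344 = 109*(2*18²) - 7344 = 109*(2*324) - 7344 = 109*648 - 7344 = 70632 - 7344 = 63288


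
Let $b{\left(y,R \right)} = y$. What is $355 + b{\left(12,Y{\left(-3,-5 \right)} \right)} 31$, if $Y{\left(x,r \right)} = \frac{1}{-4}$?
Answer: $727$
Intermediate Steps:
$Y{\left(x,r \right)} = - \frac{1}{4}$
$355 + b{\left(12,Y{\left(-3,-5 \right)} \right)} 31 = 355 + 12 \cdot 31 = 355 + 372 = 727$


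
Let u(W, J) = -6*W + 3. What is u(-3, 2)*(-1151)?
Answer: -24171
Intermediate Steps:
u(W, J) = 3 - 6*W
u(-3, 2)*(-1151) = (3 - 6*(-3))*(-1151) = (3 + 18)*(-1151) = 21*(-1151) = -24171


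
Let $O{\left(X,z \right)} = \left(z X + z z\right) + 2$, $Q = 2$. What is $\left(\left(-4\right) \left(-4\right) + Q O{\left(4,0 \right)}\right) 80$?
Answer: $1600$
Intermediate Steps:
$O{\left(X,z \right)} = 2 + z^{2} + X z$ ($O{\left(X,z \right)} = \left(X z + z^{2}\right) + 2 = \left(z^{2} + X z\right) + 2 = 2 + z^{2} + X z$)
$\left(\left(-4\right) \left(-4\right) + Q O{\left(4,0 \right)}\right) 80 = \left(\left(-4\right) \left(-4\right) + 2 \left(2 + 0^{2} + 4 \cdot 0\right)\right) 80 = \left(16 + 2 \left(2 + 0 + 0\right)\right) 80 = \left(16 + 2 \cdot 2\right) 80 = \left(16 + 4\right) 80 = 20 \cdot 80 = 1600$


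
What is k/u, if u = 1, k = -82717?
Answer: -82717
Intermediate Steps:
k/u = -82717/1 = -82717*1 = -82717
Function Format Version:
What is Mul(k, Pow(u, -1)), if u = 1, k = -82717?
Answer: -82717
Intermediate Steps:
Mul(k, Pow(u, -1)) = Mul(-82717, Pow(1, -1)) = Mul(-82717, 1) = -82717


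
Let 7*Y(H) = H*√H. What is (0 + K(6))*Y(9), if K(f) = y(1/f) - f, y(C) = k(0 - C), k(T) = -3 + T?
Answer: -495/14 ≈ -35.357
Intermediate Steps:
Y(H) = H^(3/2)/7 (Y(H) = (H*√H)/7 = H^(3/2)/7)
y(C) = -3 - C (y(C) = -3 + (0 - C) = -3 - C)
K(f) = -3 - f - 1/f (K(f) = (-3 - 1/f) - f = -3 - f - 1/f)
(0 + K(6))*Y(9) = (0 + (-3 - 1*6 - 1/6))*(9^(3/2)/7) = (0 + (-3 - 6 - 1*⅙))*((⅐)*27) = (0 + (-3 - 6 - ⅙))*(27/7) = (0 - 55/6)*(27/7) = -55/6*27/7 = -495/14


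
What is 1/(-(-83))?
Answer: 1/83 ≈ 0.012048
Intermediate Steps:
1/(-(-83)) = 1/(-1*(-83)) = 1/83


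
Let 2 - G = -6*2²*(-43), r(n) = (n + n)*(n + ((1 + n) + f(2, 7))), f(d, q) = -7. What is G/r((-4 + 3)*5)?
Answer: -103/16 ≈ -6.4375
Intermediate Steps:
r(n) = 2*n*(-6 + 2*n) (r(n) = (n + n)*(n + ((1 + n) - 7)) = (2*n)*(n + (-6 + n)) = (2*n)*(-6 + 2*n) = 2*n*(-6 + 2*n))
G = -1030 (G = 2 - (-6*2²)*(-43) = 2 - (-6*4)*(-43) = 2 - (-24)*(-43) = 2 - 1*1032 = 2 - 1032 = -1030)
G/r((-4 + 3)*5) = -1030*1/(20*(-4 + 3)*(-3 + (-4 + 3)*5)) = -1030*(-1/(20*(-3 - 1*5))) = -1030*(-1/(20*(-3 - 5))) = -1030/(4*(-5)*(-8)) = -1030/160 = -1030*1/160 = -103/16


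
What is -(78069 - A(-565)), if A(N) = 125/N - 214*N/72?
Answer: -310754177/4068 ≈ -76390.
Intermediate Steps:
A(N) = 125/N - 107*N/36 (A(N) = 125/N - 214*N*(1/72) = 125/N - 107*N/36)
-(78069 - A(-565)) = -(78069 - (125/(-565) - 107/36*(-565))) = -(78069 - (125*(-1/565) + 60455/36)) = -(78069 - (-25/113 + 60455/36)) = -(78069 - 1*6830515/4068) = -(78069 - 6830515/4068) = -1*310754177/4068 = -310754177/4068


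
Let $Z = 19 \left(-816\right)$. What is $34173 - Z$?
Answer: $49677$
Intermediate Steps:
$Z = -15504$
$34173 - Z = 34173 - -15504 = 34173 + 15504 = 49677$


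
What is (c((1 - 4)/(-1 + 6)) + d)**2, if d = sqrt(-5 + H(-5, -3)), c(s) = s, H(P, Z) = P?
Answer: (-3 + 5*I*sqrt(10))**2/25 ≈ -9.64 - 3.7947*I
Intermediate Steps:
d = I*sqrt(10) (d = sqrt(-5 - 5) = sqrt(-10) = I*sqrt(10) ≈ 3.1623*I)
(c((1 - 4)/(-1 + 6)) + d)**2 = ((1 - 4)/(-1 + 6) + I*sqrt(10))**2 = (-3/5 + I*sqrt(10))**2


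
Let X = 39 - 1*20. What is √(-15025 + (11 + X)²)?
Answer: 5*I*√565 ≈ 118.85*I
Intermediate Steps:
X = 19 (X = 39 - 20 = 19)
√(-15025 + (11 + X)²) = √(-15025 + (11 + 19)²) = √(-15025 + 30²) = √(-15025 + 900) = √(-14125) = 5*I*√565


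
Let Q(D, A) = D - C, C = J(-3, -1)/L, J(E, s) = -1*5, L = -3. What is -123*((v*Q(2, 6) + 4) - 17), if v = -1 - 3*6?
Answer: 2378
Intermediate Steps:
J(E, s) = -5
C = 5/3 (C = -5/(-3) = -5*(-⅓) = 5/3 ≈ 1.6667)
v = -19 (v = -1 - 18 = -19)
Q(D, A) = -5/3 + D (Q(D, A) = D - 1*5/3 = D - 5/3 = -5/3 + D)
-123*((v*Q(2, 6) + 4) - 17) = -123*((-19*(-5/3 + 2) + 4) - 17) = -123*((-19*⅓ + 4) - 17) = -123*((-19/3 + 4) - 17) = -123*(-7/3 - 17) = -123*(-58/3) = 2378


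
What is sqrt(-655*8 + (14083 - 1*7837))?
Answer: sqrt(1006) ≈ 31.717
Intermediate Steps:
sqrt(-655*8 + (14083 - 1*7837)) = sqrt(-5240 + (14083 - 7837)) = sqrt(-5240 + 6246) = sqrt(1006)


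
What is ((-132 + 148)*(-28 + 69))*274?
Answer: 179744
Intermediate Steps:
((-132 + 148)*(-28 + 69))*274 = (16*41)*274 = 656*274 = 179744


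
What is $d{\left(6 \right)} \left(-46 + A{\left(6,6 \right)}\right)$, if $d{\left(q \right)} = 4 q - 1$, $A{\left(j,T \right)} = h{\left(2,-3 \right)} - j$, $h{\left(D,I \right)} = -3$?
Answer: $-1265$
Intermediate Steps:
$A{\left(j,T \right)} = -3 - j$
$d{\left(q \right)} = -1 + 4 q$
$d{\left(6 \right)} \left(-46 + A{\left(6,6 \right)}\right) = \left(-1 + 4 \cdot 6\right) \left(-46 - 9\right) = \left(-1 + 24\right) \left(-46 - 9\right) = 23 \left(-46 - 9\right) = 23 \left(-55\right) = -1265$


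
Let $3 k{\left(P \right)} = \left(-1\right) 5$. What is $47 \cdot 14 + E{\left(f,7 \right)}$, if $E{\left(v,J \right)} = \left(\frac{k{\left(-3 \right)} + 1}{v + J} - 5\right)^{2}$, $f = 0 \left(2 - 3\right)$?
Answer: $\frac{301627}{441} \approx 683.96$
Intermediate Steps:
$f = 0$ ($f = 0 \left(-1\right) = 0$)
$k{\left(P \right)} = - \frac{5}{3}$ ($k{\left(P \right)} = \frac{\left(-1\right) 5}{3} = \frac{1}{3} \left(-5\right) = - \frac{5}{3}$)
$E{\left(v,J \right)} = \left(-5 - \frac{2}{3 \left(J + v\right)}\right)^{2}$ ($E{\left(v,J \right)} = \left(\frac{- \frac{5}{3} + 1}{v + J} - 5\right)^{2} = \left(- \frac{2}{3 \left(J + v\right)} - 5\right)^{2} = \left(-5 - \frac{2}{3 \left(J + v\right)}\right)^{2}$)
$47 \cdot 14 + E{\left(f,7 \right)} = 47 \cdot 14 + \frac{\left(2 + 15 \cdot 7 + 15 \cdot 0\right)^{2}}{9 \left(7 + 0\right)^{2}} = 658 + \frac{\left(2 + 105 + 0\right)^{2}}{9 \cdot 49} = 658 + \frac{1}{9} \cdot \frac{1}{49} \cdot 107^{2} = 658 + \frac{1}{9} \cdot \frac{1}{49} \cdot 11449 = 658 + \frac{11449}{441} = \frac{301627}{441}$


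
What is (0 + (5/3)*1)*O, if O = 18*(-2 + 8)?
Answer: 180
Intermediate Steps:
O = 108 (O = 18*6 = 108)
(0 + (5/3)*1)*O = (0 + (5/3)*1)*108 = (0 + 5/3)*108 = (5/3)*108 = 180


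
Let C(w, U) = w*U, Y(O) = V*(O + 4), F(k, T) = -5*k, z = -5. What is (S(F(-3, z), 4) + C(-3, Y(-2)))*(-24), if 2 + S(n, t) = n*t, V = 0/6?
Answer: -1392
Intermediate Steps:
V = 0 (V = 0*(1/6) = 0)
Y(O) = 0 (Y(O) = 0*(O + 4) = 0*(4 + O) = 0)
S(n, t) = -2 + n*t
C(w, U) = U*w
(S(F(-3, z), 4) + C(-3, Y(-2)))*(-24) = ((-2 - 5*(-3)*4) + 0*(-3))*(-24) = ((-2 + 15*4) + 0)*(-24) = ((-2 + 60) + 0)*(-24) = (58 + 0)*(-24) = 58*(-24) = -1392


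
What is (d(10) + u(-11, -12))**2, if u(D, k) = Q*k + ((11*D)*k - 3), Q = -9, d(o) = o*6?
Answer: 2614689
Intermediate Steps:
d(o) = 6*o
u(D, k) = -3 - 9*k + 11*D*k (u(D, k) = -9*k + ((11*D)*k - 3) = -9*k + (11*D*k - 3) = -9*k + (-3 + 11*D*k) = -3 - 9*k + 11*D*k)
(d(10) + u(-11, -12))**2 = (6*10 + (-3 - 9*(-12) + 11*(-11)*(-12)))**2 = (60 + (-3 + 108 + 1452))**2 = (60 + 1557)**2 = 1617**2 = 2614689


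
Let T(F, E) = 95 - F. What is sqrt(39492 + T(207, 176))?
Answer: 2*sqrt(9845) ≈ 198.44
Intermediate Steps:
sqrt(39492 + T(207, 176)) = sqrt(39492 + (95 - 1*207)) = sqrt(39492 + (95 - 207)) = sqrt(39492 - 112) = sqrt(39380) = 2*sqrt(9845)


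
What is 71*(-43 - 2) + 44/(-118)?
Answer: -188527/59 ≈ -3195.4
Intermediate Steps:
71*(-43 - 2) + 44/(-118) = 71*(-45) + 44*(-1/118) = -3195 - 22/59 = -188527/59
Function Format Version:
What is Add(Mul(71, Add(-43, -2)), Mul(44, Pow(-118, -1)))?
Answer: Rational(-188527, 59) ≈ -3195.4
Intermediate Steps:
Add(Mul(71, Add(-43, -2)), Mul(44, Pow(-118, -1))) = Add(Mul(71, -45), Mul(44, Rational(-1, 118))) = Add(-3195, Rational(-22, 59)) = Rational(-188527, 59)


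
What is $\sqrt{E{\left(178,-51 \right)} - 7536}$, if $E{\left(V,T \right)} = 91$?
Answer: $i \sqrt{7445} \approx 86.284 i$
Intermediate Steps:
$\sqrt{E{\left(178,-51 \right)} - 7536} = \sqrt{91 - 7536} = \sqrt{-7445} = i \sqrt{7445}$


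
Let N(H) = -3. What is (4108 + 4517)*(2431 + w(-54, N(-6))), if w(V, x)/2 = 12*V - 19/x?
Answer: 9898625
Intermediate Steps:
w(V, x) = -38/x + 24*V (w(V, x) = 2*(12*V - 19/x) = 2*(-19/x + 12*V) = -38/x + 24*V)
(4108 + 4517)*(2431 + w(-54, N(-6))) = (4108 + 4517)*(2431 + (-38/(-3) + 24*(-54))) = 8625*(2431 + (-38*(-⅓) - 1296)) = 8625*(2431 + (38/3 - 1296)) = 8625*(2431 - 3850/3) = 8625*(3443/3) = 9898625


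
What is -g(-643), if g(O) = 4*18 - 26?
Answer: -46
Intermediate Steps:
g(O) = 46 (g(O) = 72 - 26 = 46)
-g(-643) = -1*46 = -46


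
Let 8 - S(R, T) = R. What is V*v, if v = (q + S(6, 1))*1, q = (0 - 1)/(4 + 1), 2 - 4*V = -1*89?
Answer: 819/20 ≈ 40.950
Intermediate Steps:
S(R, T) = 8 - R
V = 91/4 (V = ½ - (-1)*89/4 = ½ - ¼*(-89) = ½ + 89/4 = 91/4 ≈ 22.750)
q = -⅕ (q = -1/5 = -1*⅕ = -⅕ ≈ -0.20000)
v = 9/5 (v = (-⅕ + (8 - 1*6))*1 = (-⅕ + (8 - 6))*1 = (-⅕ + 2)*1 = (9/5)*1 = 9/5 ≈ 1.8000)
V*v = (91/4)*(9/5) = 819/20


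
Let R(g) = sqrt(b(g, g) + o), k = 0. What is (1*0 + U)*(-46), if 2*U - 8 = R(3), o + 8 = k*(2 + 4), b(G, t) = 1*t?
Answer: -184 - 23*I*sqrt(5) ≈ -184.0 - 51.43*I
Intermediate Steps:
b(G, t) = t
o = -8 (o = -8 + 0*(2 + 4) = -8 + 0*6 = -8 + 0 = -8)
R(g) = sqrt(-8 + g) (R(g) = sqrt(g - 8) = sqrt(-8 + g))
U = 4 + I*sqrt(5)/2 (U = 4 + sqrt(-8 + 3)/2 = 4 + sqrt(-5)/2 = 4 + (I*sqrt(5))/2 = 4 + I*sqrt(5)/2 ≈ 4.0 + 1.118*I)
(1*0 + U)*(-46) = (1*0 + (4 + I*sqrt(5)/2))*(-46) = (0 + (4 + I*sqrt(5)/2))*(-46) = (4 + I*sqrt(5)/2)*(-46) = -184 - 23*I*sqrt(5)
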